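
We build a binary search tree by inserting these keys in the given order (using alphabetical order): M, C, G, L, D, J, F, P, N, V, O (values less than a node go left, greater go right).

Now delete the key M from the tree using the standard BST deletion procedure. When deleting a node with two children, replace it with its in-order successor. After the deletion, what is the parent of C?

Insert M: tree is empty, so M becomes the root.
Insert C: C < M → go left. Place as left child of M.
Insert G: G < M → go left; G > C → go right. Place as right child of C.
Insert L: L < M → go left; L > C → go right; L > G → go right. Place as right child of G.
Insert D: D < M → go left; D > C → go right; D < G → go left. Place as left child of G.
Insert J: J < M → go left; J > C → go right; J > G → go right; J < L → go left. Place as left child of L.
Insert F: F < M → go left; F > C → go right; F < G → go left; F > D → go right. Place as right child of D.
Insert P: P > M → go right. Place as right child of M.
Insert N: N > M → go right; N < P → go left. Place as left child of P.
Insert V: V > M → go right; V > P → go right. Place as right child of P.
Insert O: O > M → go right; O < P → go left; O > N → go right. Place as right child of N.

Delete M (two children — replace with in-order successor).
After deletion, C's parent is N.

N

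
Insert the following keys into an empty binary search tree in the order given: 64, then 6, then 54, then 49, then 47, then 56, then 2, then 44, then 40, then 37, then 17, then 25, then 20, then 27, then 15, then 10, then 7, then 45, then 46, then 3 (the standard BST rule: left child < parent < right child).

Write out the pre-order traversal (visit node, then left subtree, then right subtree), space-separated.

64 6 2 3 54 49 47 44 40 37 17 15 10 7 25 20 27 45 46 56

Insert 64: tree is empty, so 64 becomes the root.
Insert 6: 6 < 64 → go left. Place as left child of 64.
Insert 54: 54 < 64 → go left; 54 > 6 → go right. Place as right child of 6.
Insert 49: 49 < 64 → go left; 49 > 6 → go right; 49 < 54 → go left. Place as left child of 54.
Insert 47: 47 < 64 → go left; 47 > 6 → go right; 47 < 54 → go left; 47 < 49 → go left. Place as left child of 49.
Insert 56: 56 < 64 → go left; 56 > 6 → go right; 56 > 54 → go right. Place as right child of 54.
Insert 2: 2 < 64 → go left; 2 < 6 → go left. Place as left child of 6.
Insert 44: 44 < 64 → go left; 44 > 6 → go right; 44 < 54 → go left; 44 < 49 → go left; 44 < 47 → go left. Place as left child of 47.
Insert 40: 40 < 64 → go left; 40 > 6 → go right; 40 < 54 → go left; 40 < 49 → go left; 40 < 47 → go left; 40 < 44 → go left. Place as left child of 44.
Insert 37: 37 < 64 → go left; 37 > 6 → go right; 37 < 54 → go left; 37 < 49 → go left; 37 < 47 → go left; 37 < 44 → go left; 37 < 40 → go left. Place as left child of 40.
Insert 17: 17 < 64 → go left; 17 > 6 → go right; 17 < 54 → go left; 17 < 49 → go left; 17 < 47 → go left; 17 < 44 → go left; 17 < 40 → go left; 17 < 37 → go left. Place as left child of 37.
Insert 25: 25 < 64 → go left; 25 > 6 → go right; 25 < 54 → go left; 25 < 49 → go left; 25 < 47 → go left; 25 < 44 → go left; 25 < 40 → go left; 25 < 37 → go left; 25 > 17 → go right. Place as right child of 17.
Insert 20: 20 < 64 → go left; 20 > 6 → go right; 20 < 54 → go left; 20 < 49 → go left; 20 < 47 → go left; 20 < 44 → go left; 20 < 40 → go left; 20 < 37 → go left; 20 > 17 → go right; 20 < 25 → go left. Place as left child of 25.
Insert 27: 27 < 64 → go left; 27 > 6 → go right; 27 < 54 → go left; 27 < 49 → go left; 27 < 47 → go left; 27 < 44 → go left; 27 < 40 → go left; 27 < 37 → go left; 27 > 17 → go right; 27 > 25 → go right. Place as right child of 25.
Insert 15: 15 < 64 → go left; 15 > 6 → go right; 15 < 54 → go left; 15 < 49 → go left; 15 < 47 → go left; 15 < 44 → go left; 15 < 40 → go left; 15 < 37 → go left; 15 < 17 → go left. Place as left child of 17.
Insert 10: 10 < 64 → go left; 10 > 6 → go right; 10 < 54 → go left; 10 < 49 → go left; 10 < 47 → go left; 10 < 44 → go left; 10 < 40 → go left; 10 < 37 → go left; 10 < 17 → go left; 10 < 15 → go left. Place as left child of 15.
Insert 7: 7 < 64 → go left; 7 > 6 → go right; 7 < 54 → go left; 7 < 49 → go left; 7 < 47 → go left; 7 < 44 → go left; 7 < 40 → go left; 7 < 37 → go left; 7 < 17 → go left; 7 < 15 → go left; 7 < 10 → go left. Place as left child of 10.
Insert 45: 45 < 64 → go left; 45 > 6 → go right; 45 < 54 → go left; 45 < 49 → go left; 45 < 47 → go left; 45 > 44 → go right. Place as right child of 44.
Insert 46: 46 < 64 → go left; 46 > 6 → go right; 46 < 54 → go left; 46 < 49 → go left; 46 < 47 → go left; 46 > 44 → go right; 46 > 45 → go right. Place as right child of 45.
Insert 3: 3 < 64 → go left; 3 < 6 → go left; 3 > 2 → go right. Place as right child of 2.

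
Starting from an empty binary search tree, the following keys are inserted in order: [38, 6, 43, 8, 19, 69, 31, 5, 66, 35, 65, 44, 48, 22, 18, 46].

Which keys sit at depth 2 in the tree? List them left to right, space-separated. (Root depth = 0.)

Insert 38: tree is empty, so 38 becomes the root.
Insert 6: 6 < 38 → go left. Place as left child of 38.
Insert 43: 43 > 38 → go right. Place as right child of 38.
Insert 8: 8 < 38 → go left; 8 > 6 → go right. Place as right child of 6.
Insert 19: 19 < 38 → go left; 19 > 6 → go right; 19 > 8 → go right. Place as right child of 8.
Insert 69: 69 > 38 → go right; 69 > 43 → go right. Place as right child of 43.
Insert 31: 31 < 38 → go left; 31 > 6 → go right; 31 > 8 → go right; 31 > 19 → go right. Place as right child of 19.
Insert 5: 5 < 38 → go left; 5 < 6 → go left. Place as left child of 6.
Insert 66: 66 > 38 → go right; 66 > 43 → go right; 66 < 69 → go left. Place as left child of 69.
Insert 35: 35 < 38 → go left; 35 > 6 → go right; 35 > 8 → go right; 35 > 19 → go right; 35 > 31 → go right. Place as right child of 31.
Insert 65: 65 > 38 → go right; 65 > 43 → go right; 65 < 69 → go left; 65 < 66 → go left. Place as left child of 66.
Insert 44: 44 > 38 → go right; 44 > 43 → go right; 44 < 69 → go left; 44 < 66 → go left; 44 < 65 → go left. Place as left child of 65.
Insert 48: 48 > 38 → go right; 48 > 43 → go right; 48 < 69 → go left; 48 < 66 → go left; 48 < 65 → go left; 48 > 44 → go right. Place as right child of 44.
Insert 22: 22 < 38 → go left; 22 > 6 → go right; 22 > 8 → go right; 22 > 19 → go right; 22 < 31 → go left. Place as left child of 31.
Insert 18: 18 < 38 → go left; 18 > 6 → go right; 18 > 8 → go right; 18 < 19 → go left. Place as left child of 19.
Insert 46: 46 > 38 → go right; 46 > 43 → go right; 46 < 69 → go left; 46 < 66 → go left; 46 < 65 → go left; 46 > 44 → go right; 46 < 48 → go left. Place as left child of 48.

5 8 69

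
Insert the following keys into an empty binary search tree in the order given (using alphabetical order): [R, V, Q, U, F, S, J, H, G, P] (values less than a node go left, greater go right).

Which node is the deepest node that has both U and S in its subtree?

Resulting structure (node: left, right):
  R: L=Q, R=V
  V: L=U, R=–
  Q: L=F, R=–
  U: L=S, R=–
  F: L=–, R=J
  S: L=–, R=–
  J: L=H, R=P
  H: L=G, R=–
  G: L=–, R=–
  P: L=–, R=–

Path to U: R → V → U
Path to S: R → V → U → S
U lies on both paths and is an ancestor of the other node.

U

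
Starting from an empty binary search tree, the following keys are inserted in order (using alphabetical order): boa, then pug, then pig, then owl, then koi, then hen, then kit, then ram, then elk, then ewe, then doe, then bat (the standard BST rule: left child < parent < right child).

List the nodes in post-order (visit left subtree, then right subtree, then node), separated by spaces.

bat doe ewe elk kit hen koi owl pig ram pug boa

Insert boa: tree is empty, so boa becomes the root.
Insert pug: pug > boa → go right. Place as right child of boa.
Insert pig: pig > boa → go right; pig < pug → go left. Place as left child of pug.
Insert owl: owl > boa → go right; owl < pug → go left; owl < pig → go left. Place as left child of pig.
Insert koi: koi > boa → go right; koi < pug → go left; koi < pig → go left; koi < owl → go left. Place as left child of owl.
Insert hen: hen > boa → go right; hen < pug → go left; hen < pig → go left; hen < owl → go left; hen < koi → go left. Place as left child of koi.
Insert kit: kit > boa → go right; kit < pug → go left; kit < pig → go left; kit < owl → go left; kit < koi → go left; kit > hen → go right. Place as right child of hen.
Insert ram: ram > boa → go right; ram > pug → go right. Place as right child of pug.
Insert elk: elk > boa → go right; elk < pug → go left; elk < pig → go left; elk < owl → go left; elk < koi → go left; elk < hen → go left. Place as left child of hen.
Insert ewe: ewe > boa → go right; ewe < pug → go left; ewe < pig → go left; ewe < owl → go left; ewe < koi → go left; ewe < hen → go left; ewe > elk → go right. Place as right child of elk.
Insert doe: doe > boa → go right; doe < pug → go left; doe < pig → go left; doe < owl → go left; doe < koi → go left; doe < hen → go left; doe < elk → go left. Place as left child of elk.
Insert bat: bat < boa → go left. Place as left child of boa.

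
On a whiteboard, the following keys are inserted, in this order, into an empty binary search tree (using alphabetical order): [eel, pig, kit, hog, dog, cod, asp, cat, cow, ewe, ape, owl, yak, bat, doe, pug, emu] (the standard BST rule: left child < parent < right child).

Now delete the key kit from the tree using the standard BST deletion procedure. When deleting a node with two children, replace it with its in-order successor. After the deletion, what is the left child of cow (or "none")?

Insert eel: tree is empty, so eel becomes the root.
Insert pig: pig > eel → go right. Place as right child of eel.
Insert kit: kit > eel → go right; kit < pig → go left. Place as left child of pig.
Insert hog: hog > eel → go right; hog < pig → go left; hog < kit → go left. Place as left child of kit.
Insert dog: dog < eel → go left. Place as left child of eel.
Insert cod: cod < eel → go left; cod < dog → go left. Place as left child of dog.
Insert asp: asp < eel → go left; asp < dog → go left; asp < cod → go left. Place as left child of cod.
Insert cat: cat < eel → go left; cat < dog → go left; cat < cod → go left; cat > asp → go right. Place as right child of asp.
Insert cow: cow < eel → go left; cow < dog → go left; cow > cod → go right. Place as right child of cod.
Insert ewe: ewe > eel → go right; ewe < pig → go left; ewe < kit → go left; ewe < hog → go left. Place as left child of hog.
Insert ape: ape < eel → go left; ape < dog → go left; ape < cod → go left; ape < asp → go left. Place as left child of asp.
Insert owl: owl > eel → go right; owl < pig → go left; owl > kit → go right. Place as right child of kit.
Insert yak: yak > eel → go right; yak > pig → go right. Place as right child of pig.
Insert bat: bat < eel → go left; bat < dog → go left; bat < cod → go left; bat > asp → go right; bat < cat → go left. Place as left child of cat.
Insert doe: doe < eel → go left; doe < dog → go left; doe > cod → go right; doe > cow → go right. Place as right child of cow.
Insert pug: pug > eel → go right; pug > pig → go right; pug < yak → go left. Place as left child of yak.
Insert emu: emu > eel → go right; emu < pig → go left; emu < kit → go left; emu < hog → go left; emu < ewe → go left. Place as left child of ewe.

Delete kit (two children — replace with in-order successor).
After deletion, cow's left child: none.

none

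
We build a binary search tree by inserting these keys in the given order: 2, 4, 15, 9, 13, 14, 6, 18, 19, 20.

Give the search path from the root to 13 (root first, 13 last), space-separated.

Insert 2: tree is empty, so 2 becomes the root.
Insert 4: 4 > 2 → go right. Place as right child of 2.
Insert 15: 15 > 2 → go right; 15 > 4 → go right. Place as right child of 4.
Insert 9: 9 > 2 → go right; 9 > 4 → go right; 9 < 15 → go left. Place as left child of 15.
Insert 13: 13 > 2 → go right; 13 > 4 → go right; 13 < 15 → go left; 13 > 9 → go right. Place as right child of 9.
Insert 14: 14 > 2 → go right; 14 > 4 → go right; 14 < 15 → go left; 14 > 9 → go right; 14 > 13 → go right. Place as right child of 13.
Insert 6: 6 > 2 → go right; 6 > 4 → go right; 6 < 15 → go left; 6 < 9 → go left. Place as left child of 9.
Insert 18: 18 > 2 → go right; 18 > 4 → go right; 18 > 15 → go right. Place as right child of 15.
Insert 19: 19 > 2 → go right; 19 > 4 → go right; 19 > 15 → go right; 19 > 18 → go right. Place as right child of 18.
Insert 20: 20 > 2 → go right; 20 > 4 → go right; 20 > 15 → go right; 20 > 18 → go right; 20 > 19 → go right. Place as right child of 19.

2 4 15 9 13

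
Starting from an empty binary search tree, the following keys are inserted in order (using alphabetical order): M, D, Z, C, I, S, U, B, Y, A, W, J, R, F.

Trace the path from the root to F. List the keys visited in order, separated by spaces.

M: root
D: left child of M (depth 1)
Z: right child of M (depth 1)
C: left child of D (depth 2)
I: right child of D (depth 2)
S: left child of Z (depth 2)
U: right child of S (depth 3)
B: left child of C (depth 3)
Y: right child of U (depth 4)
A: left child of B (depth 4)
W: left child of Y (depth 5)
J: right child of I (depth 3)
R: left child of S (depth 3)
F: left child of I (depth 3)

M D I F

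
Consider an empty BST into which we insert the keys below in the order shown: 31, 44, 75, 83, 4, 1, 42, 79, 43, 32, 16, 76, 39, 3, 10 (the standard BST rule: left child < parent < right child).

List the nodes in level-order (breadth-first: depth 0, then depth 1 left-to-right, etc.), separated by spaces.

31 4 44 1 16 42 75 3 10 32 43 83 39 79 76

Insert 31: tree is empty, so 31 becomes the root.
Insert 44: 44 > 31 → go right. Place as right child of 31.
Insert 75: 75 > 31 → go right; 75 > 44 → go right. Place as right child of 44.
Insert 83: 83 > 31 → go right; 83 > 44 → go right; 83 > 75 → go right. Place as right child of 75.
Insert 4: 4 < 31 → go left. Place as left child of 31.
Insert 1: 1 < 31 → go left; 1 < 4 → go left. Place as left child of 4.
Insert 42: 42 > 31 → go right; 42 < 44 → go left. Place as left child of 44.
Insert 79: 79 > 31 → go right; 79 > 44 → go right; 79 > 75 → go right; 79 < 83 → go left. Place as left child of 83.
Insert 43: 43 > 31 → go right; 43 < 44 → go left; 43 > 42 → go right. Place as right child of 42.
Insert 32: 32 > 31 → go right; 32 < 44 → go left; 32 < 42 → go left. Place as left child of 42.
Insert 16: 16 < 31 → go left; 16 > 4 → go right. Place as right child of 4.
Insert 76: 76 > 31 → go right; 76 > 44 → go right; 76 > 75 → go right; 76 < 83 → go left; 76 < 79 → go left. Place as left child of 79.
Insert 39: 39 > 31 → go right; 39 < 44 → go left; 39 < 42 → go left; 39 > 32 → go right. Place as right child of 32.
Insert 3: 3 < 31 → go left; 3 < 4 → go left; 3 > 1 → go right. Place as right child of 1.
Insert 10: 10 < 31 → go left; 10 > 4 → go right; 10 < 16 → go left. Place as left child of 16.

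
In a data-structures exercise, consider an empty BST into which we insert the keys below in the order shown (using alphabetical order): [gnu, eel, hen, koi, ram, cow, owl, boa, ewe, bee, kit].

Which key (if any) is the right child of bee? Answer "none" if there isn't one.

Insert gnu: tree is empty, so gnu becomes the root.
Insert eel: eel < gnu → go left. Place as left child of gnu.
Insert hen: hen > gnu → go right. Place as right child of gnu.
Insert koi: koi > gnu → go right; koi > hen → go right. Place as right child of hen.
Insert ram: ram > gnu → go right; ram > hen → go right; ram > koi → go right. Place as right child of koi.
Insert cow: cow < gnu → go left; cow < eel → go left. Place as left child of eel.
Insert owl: owl > gnu → go right; owl > hen → go right; owl > koi → go right; owl < ram → go left. Place as left child of ram.
Insert boa: boa < gnu → go left; boa < eel → go left; boa < cow → go left. Place as left child of cow.
Insert ewe: ewe < gnu → go left; ewe > eel → go right. Place as right child of eel.
Insert bee: bee < gnu → go left; bee < eel → go left; bee < cow → go left; bee < boa → go left. Place as left child of boa.
Insert kit: kit > gnu → go right; kit > hen → go right; kit < koi → go left. Place as left child of koi.

none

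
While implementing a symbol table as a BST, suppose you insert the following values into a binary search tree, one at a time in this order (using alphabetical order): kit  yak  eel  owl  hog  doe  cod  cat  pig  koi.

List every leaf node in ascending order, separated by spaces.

Resulting structure (node: left, right):
  kit: L=eel, R=yak
  yak: L=owl, R=–
  eel: L=doe, R=hog
  owl: L=koi, R=pig
  hog: L=–, R=–
  doe: L=cod, R=–
  cod: L=cat, R=–
  cat: L=–, R=–
  pig: L=–, R=–
  koi: L=–, R=–

cat hog koi pig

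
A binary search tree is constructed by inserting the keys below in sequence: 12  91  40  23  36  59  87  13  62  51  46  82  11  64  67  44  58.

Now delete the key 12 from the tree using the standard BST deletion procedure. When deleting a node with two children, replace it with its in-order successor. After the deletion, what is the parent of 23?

40

12: root
91: right child of 12 (depth 1)
40: left child of 91 (depth 2)
23: left child of 40 (depth 3)
36: right child of 23 (depth 4)
59: right child of 40 (depth 3)
87: right child of 59 (depth 4)
13: left child of 23 (depth 4)
62: left child of 87 (depth 5)
51: left child of 59 (depth 4)
46: left child of 51 (depth 5)
82: right child of 62 (depth 6)
11: left child of 12 (depth 1)
64: left child of 82 (depth 7)
67: right child of 64 (depth 8)
44: left child of 46 (depth 6)
58: right child of 51 (depth 5)

Delete 12 (two children — replace with in-order successor).
After deletion, 23's parent is 40.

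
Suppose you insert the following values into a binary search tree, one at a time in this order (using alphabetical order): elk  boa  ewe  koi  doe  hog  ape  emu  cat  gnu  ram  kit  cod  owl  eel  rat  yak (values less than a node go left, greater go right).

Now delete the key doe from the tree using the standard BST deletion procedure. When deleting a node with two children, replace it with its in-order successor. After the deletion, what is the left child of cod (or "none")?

elk: root
boa: left child of elk (depth 1)
ewe: right child of elk (depth 1)
koi: right child of ewe (depth 2)
doe: right child of boa (depth 2)
hog: left child of koi (depth 3)
ape: left child of boa (depth 2)
emu: left child of ewe (depth 2)
cat: left child of doe (depth 3)
gnu: left child of hog (depth 4)
ram: right child of koi (depth 3)
kit: right child of hog (depth 4)
cod: right child of cat (depth 4)
owl: left child of ram (depth 4)
eel: right child of doe (depth 3)
rat: right child of ram (depth 4)
yak: right child of rat (depth 5)

Delete doe (two children — replace with in-order successor).
After deletion, cod's left child: none.

none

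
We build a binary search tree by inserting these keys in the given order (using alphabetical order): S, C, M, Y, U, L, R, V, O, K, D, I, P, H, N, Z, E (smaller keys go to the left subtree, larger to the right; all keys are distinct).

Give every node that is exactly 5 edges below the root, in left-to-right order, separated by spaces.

S: root
C: left child of S (depth 1)
M: right child of C (depth 2)
Y: right child of S (depth 1)
U: left child of Y (depth 2)
L: left child of M (depth 3)
R: right child of M (depth 3)
V: right child of U (depth 3)
O: left child of R (depth 4)
K: left child of L (depth 4)
D: left child of K (depth 5)
I: right child of D (depth 6)
P: right child of O (depth 5)
H: left child of I (depth 7)
N: left child of O (depth 5)
Z: right child of Y (depth 2)
E: left child of H (depth 8)

D N P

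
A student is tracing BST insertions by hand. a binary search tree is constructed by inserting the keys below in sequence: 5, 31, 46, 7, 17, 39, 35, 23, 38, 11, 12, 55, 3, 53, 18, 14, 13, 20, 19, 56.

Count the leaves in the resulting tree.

6

5: root
31: right child of 5 (depth 1)
46: right child of 31 (depth 2)
7: left child of 31 (depth 2)
17: right child of 7 (depth 3)
39: left child of 46 (depth 3)
35: left child of 39 (depth 4)
23: right child of 17 (depth 4)
38: right child of 35 (depth 5)
11: left child of 17 (depth 4)
12: right child of 11 (depth 5)
55: right child of 46 (depth 3)
3: left child of 5 (depth 1)
53: left child of 55 (depth 4)
18: left child of 23 (depth 5)
14: right child of 12 (depth 6)
13: left child of 14 (depth 7)
20: right child of 18 (depth 6)
19: left child of 20 (depth 7)
56: right child of 55 (depth 4)

Leaves: 3, 13, 19, 38, 53, 56 — 6 in total.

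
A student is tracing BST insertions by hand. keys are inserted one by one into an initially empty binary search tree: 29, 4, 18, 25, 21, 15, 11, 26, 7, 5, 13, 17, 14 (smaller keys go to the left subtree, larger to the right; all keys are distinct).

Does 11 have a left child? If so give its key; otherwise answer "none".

7

29: root
4: left child of 29 (depth 1)
18: right child of 4 (depth 2)
25: right child of 18 (depth 3)
21: left child of 25 (depth 4)
15: left child of 18 (depth 3)
11: left child of 15 (depth 4)
26: right child of 25 (depth 4)
7: left child of 11 (depth 5)
5: left child of 7 (depth 6)
13: right child of 11 (depth 5)
17: right child of 15 (depth 4)
14: right child of 13 (depth 6)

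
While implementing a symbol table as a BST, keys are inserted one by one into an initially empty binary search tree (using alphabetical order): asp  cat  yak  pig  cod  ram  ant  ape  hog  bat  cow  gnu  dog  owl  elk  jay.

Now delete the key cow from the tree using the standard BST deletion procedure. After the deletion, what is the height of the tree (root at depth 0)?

8

Resulting structure (node: left, right):
  asp: L=ant, R=cat
  cat: L=bat, R=yak
  yak: L=pig, R=–
  pig: L=cod, R=ram
  cod: L=–, R=hog
  ram: L=–, R=–
  ant: L=–, R=ape
  ape: L=–, R=–
  hog: L=cow, R=owl
  bat: L=–, R=–
  cow: L=–, R=gnu
  gnu: L=dog, R=–
  dog: L=–, R=elk
  owl: L=jay, R=–
  elk: L=–, R=–
  jay: L=–, R=–

Delete cow (at most one child — splice it out).
After deletion, deepest node is elk at depth 8.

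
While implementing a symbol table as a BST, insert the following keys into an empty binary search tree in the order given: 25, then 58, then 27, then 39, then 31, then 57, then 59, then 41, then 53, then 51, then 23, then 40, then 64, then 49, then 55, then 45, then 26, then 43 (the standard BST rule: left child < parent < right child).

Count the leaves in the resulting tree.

7

25: root
58: right child of 25 (depth 1)
27: left child of 58 (depth 2)
39: right child of 27 (depth 3)
31: left child of 39 (depth 4)
57: right child of 39 (depth 4)
59: right child of 58 (depth 2)
41: left child of 57 (depth 5)
53: right child of 41 (depth 6)
51: left child of 53 (depth 7)
23: left child of 25 (depth 1)
40: left child of 41 (depth 6)
64: right child of 59 (depth 3)
49: left child of 51 (depth 8)
55: right child of 53 (depth 7)
45: left child of 49 (depth 9)
26: left child of 27 (depth 3)
43: left child of 45 (depth 10)

Leaves: 23, 26, 31, 40, 43, 55, 64 — 7 in total.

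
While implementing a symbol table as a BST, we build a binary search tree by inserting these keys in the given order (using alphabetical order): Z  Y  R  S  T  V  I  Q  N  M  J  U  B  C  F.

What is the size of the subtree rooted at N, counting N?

3

Z: root
Y: left child of Z (depth 1)
R: left child of Y (depth 2)
S: right child of R (depth 3)
T: right child of S (depth 4)
V: right child of T (depth 5)
I: left child of R (depth 3)
Q: right child of I (depth 4)
N: left child of Q (depth 5)
M: left child of N (depth 6)
J: left child of M (depth 7)
U: left child of V (depth 6)
B: left child of I (depth 4)
C: right child of B (depth 5)
F: right child of C (depth 6)

Subtree rooted at N contains: N, M, J — 3 nodes.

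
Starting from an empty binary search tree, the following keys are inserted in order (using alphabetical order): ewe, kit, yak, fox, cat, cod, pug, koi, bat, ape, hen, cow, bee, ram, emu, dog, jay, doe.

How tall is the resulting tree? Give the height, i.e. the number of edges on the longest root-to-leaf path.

Resulting structure (node: left, right):
  ewe: L=cat, R=kit
  kit: L=fox, R=yak
  yak: L=pug, R=–
  fox: L=–, R=hen
  cat: L=bat, R=cod
  cod: L=–, R=cow
  pug: L=koi, R=ram
  koi: L=–, R=–
  bat: L=ape, R=bee
  ape: L=–, R=–
  hen: L=–, R=jay
  cow: L=–, R=emu
  bee: L=–, R=–
  ram: L=–, R=–
  emu: L=dog, R=–
  dog: L=doe, R=–
  jay: L=–, R=–
  doe: L=–, R=–

The deepest node is doe at depth 6.

6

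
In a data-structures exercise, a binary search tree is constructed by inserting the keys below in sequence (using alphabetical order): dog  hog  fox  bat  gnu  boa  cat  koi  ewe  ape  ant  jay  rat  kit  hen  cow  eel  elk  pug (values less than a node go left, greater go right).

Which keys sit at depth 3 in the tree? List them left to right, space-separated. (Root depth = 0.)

ant cat ewe gnu jay rat

Resulting structure (node: left, right):
  dog: L=bat, R=hog
  hog: L=fox, R=koi
  fox: L=ewe, R=gnu
  bat: L=ape, R=boa
  gnu: L=–, R=hen
  boa: L=–, R=cat
  cat: L=–, R=cow
  koi: L=jay, R=rat
  ewe: L=eel, R=–
  ape: L=ant, R=–
  ant: L=–, R=–
  jay: L=–, R=kit
  rat: L=pug, R=–
  kit: L=–, R=–
  hen: L=–, R=–
  cow: L=–, R=–
  eel: L=–, R=elk
  elk: L=–, R=–
  pug: L=–, R=–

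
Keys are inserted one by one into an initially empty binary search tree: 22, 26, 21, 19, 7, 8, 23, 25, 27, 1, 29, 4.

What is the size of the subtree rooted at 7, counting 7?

4

Resulting structure (node: left, right):
  22: L=21, R=26
  26: L=23, R=27
  21: L=19, R=–
  19: L=7, R=–
  7: L=1, R=8
  8: L=–, R=–
  23: L=–, R=25
  25: L=–, R=–
  27: L=–, R=29
  1: L=–, R=4
  29: L=–, R=–
  4: L=–, R=–

Subtree rooted at 7 contains: 7, 1, 4, 8 — 4 nodes.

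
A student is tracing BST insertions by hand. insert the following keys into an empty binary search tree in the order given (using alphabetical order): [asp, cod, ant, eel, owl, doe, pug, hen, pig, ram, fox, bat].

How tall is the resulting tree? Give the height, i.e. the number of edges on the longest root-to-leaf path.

5

asp: root
cod: right child of asp (depth 1)
ant: left child of asp (depth 1)
eel: right child of cod (depth 2)
owl: right child of eel (depth 3)
doe: left child of eel (depth 3)
pug: right child of owl (depth 4)
hen: left child of owl (depth 4)
pig: left child of pug (depth 5)
ram: right child of pug (depth 5)
fox: left child of hen (depth 5)
bat: left child of cod (depth 2)

The deepest node is pig at depth 5.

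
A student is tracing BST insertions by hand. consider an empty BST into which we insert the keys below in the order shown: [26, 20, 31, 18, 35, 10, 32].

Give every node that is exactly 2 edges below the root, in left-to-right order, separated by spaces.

Resulting structure (node: left, right):
  26: L=20, R=31
  20: L=18, R=–
  31: L=–, R=35
  18: L=10, R=–
  35: L=32, R=–
  10: L=–, R=–
  32: L=–, R=–

18 35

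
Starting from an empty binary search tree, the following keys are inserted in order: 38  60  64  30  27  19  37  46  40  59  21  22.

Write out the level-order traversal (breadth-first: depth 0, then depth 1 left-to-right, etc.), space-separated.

38 30 60 27 37 46 64 19 40 59 21 22

Resulting structure (node: left, right):
  38: L=30, R=60
  60: L=46, R=64
  64: L=–, R=–
  30: L=27, R=37
  27: L=19, R=–
  19: L=–, R=21
  37: L=–, R=–
  46: L=40, R=59
  40: L=–, R=–
  59: L=–, R=–
  21: L=–, R=22
  22: L=–, R=–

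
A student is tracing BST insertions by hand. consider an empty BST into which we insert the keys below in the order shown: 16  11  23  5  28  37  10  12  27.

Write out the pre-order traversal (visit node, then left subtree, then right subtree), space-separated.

16 11 5 10 12 23 28 27 37

16: root
11: left child of 16 (depth 1)
23: right child of 16 (depth 1)
5: left child of 11 (depth 2)
28: right child of 23 (depth 2)
37: right child of 28 (depth 3)
10: right child of 5 (depth 3)
12: right child of 11 (depth 2)
27: left child of 28 (depth 3)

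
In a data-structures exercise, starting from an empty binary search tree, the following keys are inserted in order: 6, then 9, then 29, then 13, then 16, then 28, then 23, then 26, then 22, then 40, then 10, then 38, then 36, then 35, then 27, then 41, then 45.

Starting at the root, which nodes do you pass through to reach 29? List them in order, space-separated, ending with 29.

6 9 29

Insert 6: tree is empty, so 6 becomes the root.
Insert 9: 9 > 6 → go right. Place as right child of 6.
Insert 29: 29 > 6 → go right; 29 > 9 → go right. Place as right child of 9.
Insert 13: 13 > 6 → go right; 13 > 9 → go right; 13 < 29 → go left. Place as left child of 29.
Insert 16: 16 > 6 → go right; 16 > 9 → go right; 16 < 29 → go left; 16 > 13 → go right. Place as right child of 13.
Insert 28: 28 > 6 → go right; 28 > 9 → go right; 28 < 29 → go left; 28 > 13 → go right; 28 > 16 → go right. Place as right child of 16.
Insert 23: 23 > 6 → go right; 23 > 9 → go right; 23 < 29 → go left; 23 > 13 → go right; 23 > 16 → go right; 23 < 28 → go left. Place as left child of 28.
Insert 26: 26 > 6 → go right; 26 > 9 → go right; 26 < 29 → go left; 26 > 13 → go right; 26 > 16 → go right; 26 < 28 → go left; 26 > 23 → go right. Place as right child of 23.
Insert 22: 22 > 6 → go right; 22 > 9 → go right; 22 < 29 → go left; 22 > 13 → go right; 22 > 16 → go right; 22 < 28 → go left; 22 < 23 → go left. Place as left child of 23.
Insert 40: 40 > 6 → go right; 40 > 9 → go right; 40 > 29 → go right. Place as right child of 29.
Insert 10: 10 > 6 → go right; 10 > 9 → go right; 10 < 29 → go left; 10 < 13 → go left. Place as left child of 13.
Insert 38: 38 > 6 → go right; 38 > 9 → go right; 38 > 29 → go right; 38 < 40 → go left. Place as left child of 40.
Insert 36: 36 > 6 → go right; 36 > 9 → go right; 36 > 29 → go right; 36 < 40 → go left; 36 < 38 → go left. Place as left child of 38.
Insert 35: 35 > 6 → go right; 35 > 9 → go right; 35 > 29 → go right; 35 < 40 → go left; 35 < 38 → go left; 35 < 36 → go left. Place as left child of 36.
Insert 27: 27 > 6 → go right; 27 > 9 → go right; 27 < 29 → go left; 27 > 13 → go right; 27 > 16 → go right; 27 < 28 → go left; 27 > 23 → go right; 27 > 26 → go right. Place as right child of 26.
Insert 41: 41 > 6 → go right; 41 > 9 → go right; 41 > 29 → go right; 41 > 40 → go right. Place as right child of 40.
Insert 45: 45 > 6 → go right; 45 > 9 → go right; 45 > 29 → go right; 45 > 40 → go right; 45 > 41 → go right. Place as right child of 41.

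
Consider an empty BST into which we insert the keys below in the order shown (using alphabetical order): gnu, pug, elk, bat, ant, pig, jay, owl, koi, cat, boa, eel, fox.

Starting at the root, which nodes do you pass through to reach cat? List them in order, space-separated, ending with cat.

Insert gnu: tree is empty, so gnu becomes the root.
Insert pug: pug > gnu → go right. Place as right child of gnu.
Insert elk: elk < gnu → go left. Place as left child of gnu.
Insert bat: bat < gnu → go left; bat < elk → go left. Place as left child of elk.
Insert ant: ant < gnu → go left; ant < elk → go left; ant < bat → go left. Place as left child of bat.
Insert pig: pig > gnu → go right; pig < pug → go left. Place as left child of pug.
Insert jay: jay > gnu → go right; jay < pug → go left; jay < pig → go left. Place as left child of pig.
Insert owl: owl > gnu → go right; owl < pug → go left; owl < pig → go left; owl > jay → go right. Place as right child of jay.
Insert koi: koi > gnu → go right; koi < pug → go left; koi < pig → go left; koi > jay → go right; koi < owl → go left. Place as left child of owl.
Insert cat: cat < gnu → go left; cat < elk → go left; cat > bat → go right. Place as right child of bat.
Insert boa: boa < gnu → go left; boa < elk → go left; boa > bat → go right; boa < cat → go left. Place as left child of cat.
Insert eel: eel < gnu → go left; eel < elk → go left; eel > bat → go right; eel > cat → go right. Place as right child of cat.
Insert fox: fox < gnu → go left; fox > elk → go right. Place as right child of elk.

gnu elk bat cat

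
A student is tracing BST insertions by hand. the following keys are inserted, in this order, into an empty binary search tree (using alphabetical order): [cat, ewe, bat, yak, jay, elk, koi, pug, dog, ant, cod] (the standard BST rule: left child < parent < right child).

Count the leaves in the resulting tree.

Resulting structure (node: left, right):
  cat: L=bat, R=ewe
  ewe: L=elk, R=yak
  bat: L=ant, R=–
  yak: L=jay, R=–
  jay: L=–, R=koi
  elk: L=dog, R=–
  koi: L=–, R=pug
  pug: L=–, R=–
  dog: L=cod, R=–
  ant: L=–, R=–
  cod: L=–, R=–

Leaves: ant, cod, pug — 3 in total.

3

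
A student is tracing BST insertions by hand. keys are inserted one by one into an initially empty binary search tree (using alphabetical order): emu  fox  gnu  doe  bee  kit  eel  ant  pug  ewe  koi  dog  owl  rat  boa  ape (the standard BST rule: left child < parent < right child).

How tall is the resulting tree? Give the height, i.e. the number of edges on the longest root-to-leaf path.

emu: root
fox: right child of emu (depth 1)
gnu: right child of fox (depth 2)
doe: left child of emu (depth 1)
bee: left child of doe (depth 2)
kit: right child of gnu (depth 3)
eel: right child of doe (depth 2)
ant: left child of bee (depth 3)
pug: right child of kit (depth 4)
ewe: left child of fox (depth 2)
koi: left child of pug (depth 5)
dog: left child of eel (depth 3)
owl: right child of koi (depth 6)
rat: right child of pug (depth 5)
boa: right child of bee (depth 3)
ape: right child of ant (depth 4)

The deepest node is owl at depth 6.

6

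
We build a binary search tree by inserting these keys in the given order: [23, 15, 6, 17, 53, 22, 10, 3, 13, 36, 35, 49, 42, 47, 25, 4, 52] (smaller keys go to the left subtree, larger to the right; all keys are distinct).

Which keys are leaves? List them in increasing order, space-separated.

Insert 23: tree is empty, so 23 becomes the root.
Insert 15: 15 < 23 → go left. Place as left child of 23.
Insert 6: 6 < 23 → go left; 6 < 15 → go left. Place as left child of 15.
Insert 17: 17 < 23 → go left; 17 > 15 → go right. Place as right child of 15.
Insert 53: 53 > 23 → go right. Place as right child of 23.
Insert 22: 22 < 23 → go left; 22 > 15 → go right; 22 > 17 → go right. Place as right child of 17.
Insert 10: 10 < 23 → go left; 10 < 15 → go left; 10 > 6 → go right. Place as right child of 6.
Insert 3: 3 < 23 → go left; 3 < 15 → go left; 3 < 6 → go left. Place as left child of 6.
Insert 13: 13 < 23 → go left; 13 < 15 → go left; 13 > 6 → go right; 13 > 10 → go right. Place as right child of 10.
Insert 36: 36 > 23 → go right; 36 < 53 → go left. Place as left child of 53.
Insert 35: 35 > 23 → go right; 35 < 53 → go left; 35 < 36 → go left. Place as left child of 36.
Insert 49: 49 > 23 → go right; 49 < 53 → go left; 49 > 36 → go right. Place as right child of 36.
Insert 42: 42 > 23 → go right; 42 < 53 → go left; 42 > 36 → go right; 42 < 49 → go left. Place as left child of 49.
Insert 47: 47 > 23 → go right; 47 < 53 → go left; 47 > 36 → go right; 47 < 49 → go left; 47 > 42 → go right. Place as right child of 42.
Insert 25: 25 > 23 → go right; 25 < 53 → go left; 25 < 36 → go left; 25 < 35 → go left. Place as left child of 35.
Insert 4: 4 < 23 → go left; 4 < 15 → go left; 4 < 6 → go left; 4 > 3 → go right. Place as right child of 3.
Insert 52: 52 > 23 → go right; 52 < 53 → go left; 52 > 36 → go right; 52 > 49 → go right. Place as right child of 49.

4 13 22 25 47 52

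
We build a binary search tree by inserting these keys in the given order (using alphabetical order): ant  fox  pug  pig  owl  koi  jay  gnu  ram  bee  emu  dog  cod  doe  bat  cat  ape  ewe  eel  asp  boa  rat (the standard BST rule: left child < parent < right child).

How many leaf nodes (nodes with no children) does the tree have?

7

ant: root
fox: right child of ant (depth 1)
pug: right child of fox (depth 2)
pig: left child of pug (depth 3)
owl: left child of pig (depth 4)
koi: left child of owl (depth 5)
jay: left child of koi (depth 6)
gnu: left child of jay (depth 7)
ram: right child of pug (depth 3)
bee: left child of fox (depth 2)
emu: right child of bee (depth 3)
dog: left child of emu (depth 4)
cod: left child of dog (depth 5)
doe: right child of cod (depth 6)
bat: left child of bee (depth 3)
cat: left child of cod (depth 6)
ape: left child of bat (depth 4)
ewe: right child of emu (depth 4)
eel: right child of dog (depth 5)
asp: right child of ape (depth 5)
boa: left child of cat (depth 7)
rat: right child of ram (depth 4)

Leaves: asp, boa, doe, eel, ewe, gnu, rat — 7 in total.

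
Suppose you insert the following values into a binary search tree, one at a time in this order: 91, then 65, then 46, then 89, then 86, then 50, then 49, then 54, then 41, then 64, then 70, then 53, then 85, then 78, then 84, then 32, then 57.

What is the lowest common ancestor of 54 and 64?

91: root
65: left child of 91 (depth 1)
46: left child of 65 (depth 2)
89: right child of 65 (depth 2)
86: left child of 89 (depth 3)
50: right child of 46 (depth 3)
49: left child of 50 (depth 4)
54: right child of 50 (depth 4)
41: left child of 46 (depth 3)
64: right child of 54 (depth 5)
70: left child of 86 (depth 4)
53: left child of 54 (depth 5)
85: right child of 70 (depth 5)
78: left child of 85 (depth 6)
84: right child of 78 (depth 7)
32: left child of 41 (depth 4)
57: left child of 64 (depth 6)

Path to 54: 91 → 65 → 46 → 50 → 54
Path to 64: 91 → 65 → 46 → 50 → 54 → 64
54 lies on both paths and is an ancestor of the other node.

54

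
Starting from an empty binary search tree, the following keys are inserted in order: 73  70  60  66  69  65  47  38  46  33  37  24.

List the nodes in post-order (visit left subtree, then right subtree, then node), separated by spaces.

Insert 73: tree is empty, so 73 becomes the root.
Insert 70: 70 < 73 → go left. Place as left child of 73.
Insert 60: 60 < 73 → go left; 60 < 70 → go left. Place as left child of 70.
Insert 66: 66 < 73 → go left; 66 < 70 → go left; 66 > 60 → go right. Place as right child of 60.
Insert 69: 69 < 73 → go left; 69 < 70 → go left; 69 > 60 → go right; 69 > 66 → go right. Place as right child of 66.
Insert 65: 65 < 73 → go left; 65 < 70 → go left; 65 > 60 → go right; 65 < 66 → go left. Place as left child of 66.
Insert 47: 47 < 73 → go left; 47 < 70 → go left; 47 < 60 → go left. Place as left child of 60.
Insert 38: 38 < 73 → go left; 38 < 70 → go left; 38 < 60 → go left; 38 < 47 → go left. Place as left child of 47.
Insert 46: 46 < 73 → go left; 46 < 70 → go left; 46 < 60 → go left; 46 < 47 → go left; 46 > 38 → go right. Place as right child of 38.
Insert 33: 33 < 73 → go left; 33 < 70 → go left; 33 < 60 → go left; 33 < 47 → go left; 33 < 38 → go left. Place as left child of 38.
Insert 37: 37 < 73 → go left; 37 < 70 → go left; 37 < 60 → go left; 37 < 47 → go left; 37 < 38 → go left; 37 > 33 → go right. Place as right child of 33.
Insert 24: 24 < 73 → go left; 24 < 70 → go left; 24 < 60 → go left; 24 < 47 → go left; 24 < 38 → go left; 24 < 33 → go left. Place as left child of 33.

24 37 33 46 38 47 65 69 66 60 70 73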